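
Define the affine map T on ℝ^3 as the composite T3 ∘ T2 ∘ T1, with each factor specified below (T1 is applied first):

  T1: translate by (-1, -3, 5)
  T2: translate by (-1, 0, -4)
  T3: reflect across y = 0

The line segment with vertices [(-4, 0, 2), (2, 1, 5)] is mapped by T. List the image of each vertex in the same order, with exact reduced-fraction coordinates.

T1 translate by (-1, -3, 5): (-4, 0, 2) → (-5, -3, 7); (2, 1, 5) → (1, -2, 10)
T2 translate by (-1, 0, -4): (-5, -3, 7) → (-6, -3, 3); (1, -2, 10) → (0, -2, 6)
T3 reflect across y = 0: (-6, -3, 3) → (-6, 3, 3); (0, -2, 6) → (0, 2, 6)

image vertices: (-6, 3, 3), (0, 2, 6)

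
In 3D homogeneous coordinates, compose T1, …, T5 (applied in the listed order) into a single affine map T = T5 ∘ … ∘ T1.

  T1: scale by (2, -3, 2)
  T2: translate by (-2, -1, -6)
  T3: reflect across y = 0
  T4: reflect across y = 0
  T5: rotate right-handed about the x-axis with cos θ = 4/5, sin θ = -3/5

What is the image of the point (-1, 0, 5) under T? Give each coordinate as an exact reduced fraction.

T(p) = (-4, 8/5, 19/5)

T1 scale by (2, -3, 2): (-1, 0, 5) → (-2, 0, 10)
T2 translate by (-2, -1, -6): (-2, 0, 10) → (-4, -1, 4)
T3 reflect across y = 0: (-4, -1, 4) → (-4, 1, 4)
T4 reflect across y = 0: (-4, 1, 4) → (-4, -1, 4)
T5 rotate right-handed about the x-axis with cos θ = 4/5, sin θ = -3/5: (-4, -1, 4) → (-4, 8/5, 19/5)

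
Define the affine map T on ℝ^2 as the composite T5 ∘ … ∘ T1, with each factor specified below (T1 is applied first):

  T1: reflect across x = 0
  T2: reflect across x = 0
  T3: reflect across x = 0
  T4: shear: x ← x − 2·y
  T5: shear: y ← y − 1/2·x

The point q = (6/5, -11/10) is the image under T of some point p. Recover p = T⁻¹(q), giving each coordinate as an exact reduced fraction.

p = (-1/5, -1/2)

T1 = [-1 0 0; 0 1 0; 0 0 1]
T2·T1 = [1 0 0; 0 1 0; 0 0 1]
T3·…·T1 = [-1 0 0; 0 1 0; 0 0 1]
T4·…·T1 = [-1 -2 0; 0 1 0; 0 0 1]
T5·…·T1 = [-1 -2 0; 1/2 2 0; 0 0 1]
det M = -1; M⁻¹ = [-2 -2 0; 1/2 1 0; 0 0 1]
M⁻¹ · (6/5, -11/10)ᵀ = (-1/5, -1/2)ᵀ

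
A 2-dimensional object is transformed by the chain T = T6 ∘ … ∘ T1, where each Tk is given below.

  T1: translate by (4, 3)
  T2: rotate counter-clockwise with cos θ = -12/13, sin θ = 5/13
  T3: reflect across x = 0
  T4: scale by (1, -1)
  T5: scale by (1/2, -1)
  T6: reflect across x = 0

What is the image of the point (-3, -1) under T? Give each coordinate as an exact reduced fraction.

T(p) = (-11/13, -19/13)

T1 translate by (4, 3): (-3, -1) → (1, 2)
T2 rotate counter-clockwise with cos θ = -12/13, sin θ = 5/13: (1, 2) → (-22/13, -19/13)
T3 reflect across x = 0: (-22/13, -19/13) → (22/13, -19/13)
T4 scale by (1, -1): (22/13, -19/13) → (22/13, 19/13)
T5 scale by (1/2, -1): (22/13, 19/13) → (11/13, -19/13)
T6 reflect across x = 0: (11/13, -19/13) → (-11/13, -19/13)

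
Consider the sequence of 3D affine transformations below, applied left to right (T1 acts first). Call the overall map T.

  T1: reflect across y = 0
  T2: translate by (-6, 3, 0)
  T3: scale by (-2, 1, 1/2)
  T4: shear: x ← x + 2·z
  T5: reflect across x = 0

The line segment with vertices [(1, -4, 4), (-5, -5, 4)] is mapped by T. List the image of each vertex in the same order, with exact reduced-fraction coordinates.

image vertices: (-14, 7, 2), (-26, 8, 2)

T1 reflect across y = 0: (1, -4, 4) → (1, 4, 4); (-5, -5, 4) → (-5, 5, 4)
T2 translate by (-6, 3, 0): (1, 4, 4) → (-5, 7, 4); (-5, 5, 4) → (-11, 8, 4)
T3 scale by (-2, 1, 1/2): (-5, 7, 4) → (10, 7, 2); (-11, 8, 4) → (22, 8, 2)
T4 shear: x ← x + 2·z: (10, 7, 2) → (14, 7, 2); (22, 8, 2) → (26, 8, 2)
T5 reflect across x = 0: (14, 7, 2) → (-14, 7, 2); (26, 8, 2) → (-26, 8, 2)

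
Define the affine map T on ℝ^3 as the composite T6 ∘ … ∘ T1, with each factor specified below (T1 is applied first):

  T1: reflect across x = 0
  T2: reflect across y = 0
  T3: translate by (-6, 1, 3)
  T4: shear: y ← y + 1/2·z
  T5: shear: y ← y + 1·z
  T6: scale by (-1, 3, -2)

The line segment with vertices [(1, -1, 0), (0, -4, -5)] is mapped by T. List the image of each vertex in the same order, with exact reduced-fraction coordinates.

image vertices: (7, 39/2, -6), (6, 6, 4)

T1 reflect across x = 0: (1, -1, 0) → (-1, -1, 0); (0, -4, -5) → (0, -4, -5)
T2 reflect across y = 0: (-1, -1, 0) → (-1, 1, 0); (0, -4, -5) → (0, 4, -5)
T3 translate by (-6, 1, 3): (-1, 1, 0) → (-7, 2, 3); (0, 4, -5) → (-6, 5, -2)
T4 shear: y ← y + 1/2·z: (-7, 2, 3) → (-7, 7/2, 3); (-6, 5, -2) → (-6, 4, -2)
T5 shear: y ← y + 1·z: (-7, 7/2, 3) → (-7, 13/2, 3); (-6, 4, -2) → (-6, 2, -2)
T6 scale by (-1, 3, -2): (-7, 13/2, 3) → (7, 39/2, -6); (-6, 2, -2) → (6, 6, 4)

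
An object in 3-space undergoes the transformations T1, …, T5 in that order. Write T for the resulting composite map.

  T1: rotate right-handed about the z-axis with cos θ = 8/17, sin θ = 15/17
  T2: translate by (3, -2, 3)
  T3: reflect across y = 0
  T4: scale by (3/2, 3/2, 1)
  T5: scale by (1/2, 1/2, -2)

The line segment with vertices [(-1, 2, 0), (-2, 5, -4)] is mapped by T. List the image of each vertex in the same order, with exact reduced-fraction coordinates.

image vertices: (39/68, 99/68, -6), (-30/17, 18/17, 2)

T1 rotate right-handed about the z-axis with cos θ = 8/17, sin θ = 15/17: (-1, 2, 0) → (-38/17, 1/17, 0); (-2, 5, -4) → (-91/17, 10/17, -4)
T2 translate by (3, -2, 3): (-38/17, 1/17, 0) → (13/17, -33/17, 3); (-91/17, 10/17, -4) → (-40/17, -24/17, -1)
T3 reflect across y = 0: (13/17, -33/17, 3) → (13/17, 33/17, 3); (-40/17, -24/17, -1) → (-40/17, 24/17, -1)
T4 scale by (3/2, 3/2, 1): (13/17, 33/17, 3) → (39/34, 99/34, 3); (-40/17, 24/17, -1) → (-60/17, 36/17, -1)
T5 scale by (1/2, 1/2, -2): (39/34, 99/34, 3) → (39/68, 99/68, -6); (-60/17, 36/17, -1) → (-30/17, 18/17, 2)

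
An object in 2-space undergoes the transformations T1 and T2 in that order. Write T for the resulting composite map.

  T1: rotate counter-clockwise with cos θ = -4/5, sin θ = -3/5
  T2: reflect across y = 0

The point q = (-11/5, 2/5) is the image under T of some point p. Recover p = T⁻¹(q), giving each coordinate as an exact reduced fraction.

p = (2, -1)

T1 = [-4/5 3/5 0; -3/5 -4/5 0; 0 0 1]
T2·T1 = [-4/5 3/5 0; 3/5 4/5 0; 0 0 1]
det M = -1; M⁻¹ = [-4/5 3/5 0; 3/5 4/5 0; 0 0 1]
M⁻¹ · (-11/5, 2/5)ᵀ = (2, -1)ᵀ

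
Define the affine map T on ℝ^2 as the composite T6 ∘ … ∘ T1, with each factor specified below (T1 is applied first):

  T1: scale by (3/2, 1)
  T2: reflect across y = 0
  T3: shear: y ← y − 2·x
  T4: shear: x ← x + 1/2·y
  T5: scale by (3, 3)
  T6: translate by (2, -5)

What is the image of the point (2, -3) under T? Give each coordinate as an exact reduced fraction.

T1 scale by (3/2, 1): (2, -3) → (3, -3)
T2 reflect across y = 0: (3, -3) → (3, 3)
T3 shear: y ← y − 2·x: (3, 3) → (3, -3)
T4 shear: x ← x + 1/2·y: (3, -3) → (3/2, -3)
T5 scale by (3, 3): (3/2, -3) → (9/2, -9)
T6 translate by (2, -5): (9/2, -9) → (13/2, -14)

T(p) = (13/2, -14)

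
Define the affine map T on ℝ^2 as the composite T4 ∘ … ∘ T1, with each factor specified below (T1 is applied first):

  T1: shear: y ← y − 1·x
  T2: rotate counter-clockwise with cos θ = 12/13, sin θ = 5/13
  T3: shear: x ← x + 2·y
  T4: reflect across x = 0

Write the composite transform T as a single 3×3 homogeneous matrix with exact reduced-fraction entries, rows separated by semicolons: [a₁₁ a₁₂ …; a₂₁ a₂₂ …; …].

T = [-3/13 -19/13 0; -7/13 12/13 0; 0 0 1]

T1 = [1 0 0; -1 1 0; 0 0 1]
T2·T1 = [17/13 -5/13 0; -7/13 12/13 0; 0 0 1]
T3·…·T1 = [3/13 19/13 0; -7/13 12/13 0; 0 0 1]
T4·…·T1 = [-3/13 -19/13 0; -7/13 12/13 0; 0 0 1]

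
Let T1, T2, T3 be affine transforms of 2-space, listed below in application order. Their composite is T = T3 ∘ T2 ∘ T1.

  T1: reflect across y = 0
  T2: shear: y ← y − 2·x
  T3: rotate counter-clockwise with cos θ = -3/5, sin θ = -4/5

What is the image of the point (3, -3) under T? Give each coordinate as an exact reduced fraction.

T(p) = (-21/5, -3/5)

T1 reflect across y = 0: (3, -3) → (3, 3)
T2 shear: y ← y − 2·x: (3, 3) → (3, -3)
T3 rotate counter-clockwise with cos θ = -3/5, sin θ = -4/5: (3, -3) → (-21/5, -3/5)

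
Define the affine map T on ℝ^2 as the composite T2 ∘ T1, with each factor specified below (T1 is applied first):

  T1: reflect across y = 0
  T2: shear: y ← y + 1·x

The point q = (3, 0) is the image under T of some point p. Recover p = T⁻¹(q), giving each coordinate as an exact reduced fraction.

T1 = [1 0 0; 0 -1 0; 0 0 1]
T2·T1 = [1 0 0; 1 -1 0; 0 0 1]
det M = -1; M⁻¹ = [1 0 0; 1 -1 0; 0 0 1]
M⁻¹ · (3, 0)ᵀ = (3, 3)ᵀ

p = (3, 3)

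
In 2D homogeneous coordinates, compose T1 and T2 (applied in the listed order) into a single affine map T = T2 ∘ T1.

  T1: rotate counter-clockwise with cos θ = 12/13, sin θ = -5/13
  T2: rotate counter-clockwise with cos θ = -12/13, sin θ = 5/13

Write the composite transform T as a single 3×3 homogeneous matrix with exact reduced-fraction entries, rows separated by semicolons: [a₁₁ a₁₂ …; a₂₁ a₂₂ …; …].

T = [-119/169 -120/169 0; 120/169 -119/169 0; 0 0 1]

T1 = [12/13 5/13 0; -5/13 12/13 0; 0 0 1]
T2·T1 = [-119/169 -120/169 0; 120/169 -119/169 0; 0 0 1]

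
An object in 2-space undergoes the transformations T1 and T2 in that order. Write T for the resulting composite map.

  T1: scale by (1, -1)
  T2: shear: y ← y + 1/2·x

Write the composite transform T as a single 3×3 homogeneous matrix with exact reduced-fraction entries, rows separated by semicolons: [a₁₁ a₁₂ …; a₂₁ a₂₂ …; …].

T1 = [1 0 0; 0 -1 0; 0 0 1]
T2·T1 = [1 0 0; 1/2 -1 0; 0 0 1]

T = [1 0 0; 1/2 -1 0; 0 0 1]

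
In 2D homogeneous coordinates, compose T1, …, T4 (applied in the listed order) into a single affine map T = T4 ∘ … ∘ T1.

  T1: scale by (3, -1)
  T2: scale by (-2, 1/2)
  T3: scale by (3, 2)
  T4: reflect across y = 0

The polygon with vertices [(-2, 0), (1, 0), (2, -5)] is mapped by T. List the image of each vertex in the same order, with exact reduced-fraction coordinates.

image vertices: (36, 0), (-18, 0), (-36, -5)

T1 scale by (3, -1): (-2, 0) → (-6, 0); (1, 0) → (3, 0); (2, -5) → (6, 5)
T2 scale by (-2, 1/2): (-6, 0) → (12, 0); (3, 0) → (-6, 0); (6, 5) → (-12, 5/2)
T3 scale by (3, 2): (12, 0) → (36, 0); (-6, 0) → (-18, 0); (-12, 5/2) → (-36, 5)
T4 reflect across y = 0: (36, 0) → (36, 0); (-18, 0) → (-18, 0); (-36, 5) → (-36, -5)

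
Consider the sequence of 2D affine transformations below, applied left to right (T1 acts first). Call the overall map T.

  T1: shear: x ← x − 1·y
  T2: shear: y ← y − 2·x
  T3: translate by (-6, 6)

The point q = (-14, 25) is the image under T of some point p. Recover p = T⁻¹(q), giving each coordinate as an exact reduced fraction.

p = (-5, 3)

T1 = [1 -1 0; 0 1 0; 0 0 1]
T2·T1 = [1 -1 0; -2 3 0; 0 0 1]
T3·…·T1 = [1 -1 -6; -2 3 6; 0 0 1]
det M = 1; M⁻¹ = [3 1 12; 2 1 6; 0 0 1]
M⁻¹ · (-14, 25)ᵀ = (-5, 3)ᵀ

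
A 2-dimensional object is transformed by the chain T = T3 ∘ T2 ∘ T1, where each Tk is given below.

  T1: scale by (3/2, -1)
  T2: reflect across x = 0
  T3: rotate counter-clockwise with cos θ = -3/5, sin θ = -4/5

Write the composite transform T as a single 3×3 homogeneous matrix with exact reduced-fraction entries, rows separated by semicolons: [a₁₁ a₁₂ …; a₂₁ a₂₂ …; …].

T1 = [3/2 0 0; 0 -1 0; 0 0 1]
T2·T1 = [-3/2 0 0; 0 -1 0; 0 0 1]
T3·…·T1 = [9/10 -4/5 0; 6/5 3/5 0; 0 0 1]

T = [9/10 -4/5 0; 6/5 3/5 0; 0 0 1]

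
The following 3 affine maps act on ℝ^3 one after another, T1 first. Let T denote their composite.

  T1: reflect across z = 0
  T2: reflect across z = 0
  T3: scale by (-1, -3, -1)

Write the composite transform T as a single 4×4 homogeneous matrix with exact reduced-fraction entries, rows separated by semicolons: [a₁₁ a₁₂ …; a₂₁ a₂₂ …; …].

T = [-1 0 0 0; 0 -3 0 0; 0 0 -1 0; 0 0 0 1]

T1 = [1 0 0 0; 0 1 0 0; 0 0 -1 0; 0 0 0 1]
T2·T1 = [1 0 0 0; 0 1 0 0; 0 0 1 0; 0 0 0 1]
T3·…·T1 = [-1 0 0 0; 0 -3 0 0; 0 0 -1 0; 0 0 0 1]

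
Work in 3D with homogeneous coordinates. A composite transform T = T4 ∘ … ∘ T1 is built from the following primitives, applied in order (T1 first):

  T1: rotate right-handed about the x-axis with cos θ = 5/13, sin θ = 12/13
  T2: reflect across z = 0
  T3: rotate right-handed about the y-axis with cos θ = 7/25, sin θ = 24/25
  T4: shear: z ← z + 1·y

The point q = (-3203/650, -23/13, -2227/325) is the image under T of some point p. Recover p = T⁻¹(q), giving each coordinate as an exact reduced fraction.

p = (7/2, 5, 4)

T1 = [1 0 0 0; 0 5/13 -12/13 0; 0 12/13 5/13 0; 0 0 0 1]
T2·T1 = [1 0 0 0; 0 5/13 -12/13 0; 0 -12/13 -5/13 0; 0 0 0 1]
T3·…·T1 = [7/25 -288/325 -24/65 0; 0 5/13 -12/13 0; -24/25 -84/325 -7/65 0; 0 0 0 1]
T4·…·T1 = [7/25 -288/325 -24/65 0; 0 5/13 -12/13 0; -24/25 41/325 -67/65 0; 0 0 0 1]
det M = -1; M⁻¹ = [7/25 24/25 -24/25 0; -288/325 209/325 -84/325 0; -24/65 -53/65 -7/65 0; 0 0 0 1]
M⁻¹ · (-3203/650, -23/13, -2227/325)ᵀ = (7/2, 5, 4)ᵀ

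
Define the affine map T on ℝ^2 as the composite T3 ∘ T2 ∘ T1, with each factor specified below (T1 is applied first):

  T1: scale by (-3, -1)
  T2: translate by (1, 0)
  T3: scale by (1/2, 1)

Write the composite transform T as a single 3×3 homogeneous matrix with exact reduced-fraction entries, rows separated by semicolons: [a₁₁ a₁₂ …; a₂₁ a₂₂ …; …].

T1 = [-3 0 0; 0 -1 0; 0 0 1]
T2·T1 = [-3 0 1; 0 -1 0; 0 0 1]
T3·…·T1 = [-3/2 0 1/2; 0 -1 0; 0 0 1]

T = [-3/2 0 1/2; 0 -1 0; 0 0 1]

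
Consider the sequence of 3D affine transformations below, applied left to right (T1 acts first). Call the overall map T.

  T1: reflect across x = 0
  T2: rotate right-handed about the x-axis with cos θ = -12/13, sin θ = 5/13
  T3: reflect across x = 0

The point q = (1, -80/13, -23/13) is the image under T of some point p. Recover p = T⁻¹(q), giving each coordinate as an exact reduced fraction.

T1 = [-1 0 0 0; 0 1 0 0; 0 0 1 0; 0 0 0 1]
T2·T1 = [-1 0 0 0; 0 -12/13 -5/13 0; 0 5/13 -12/13 0; 0 0 0 1]
T3·…·T1 = [1 0 0 0; 0 -12/13 -5/13 0; 0 5/13 -12/13 0; 0 0 0 1]
det M = 1; M⁻¹ = [1 0 0 0; 0 -12/13 5/13 0; 0 -5/13 -12/13 0; 0 0 0 1]
M⁻¹ · (1, -80/13, -23/13)ᵀ = (1, 5, 4)ᵀ

p = (1, 5, 4)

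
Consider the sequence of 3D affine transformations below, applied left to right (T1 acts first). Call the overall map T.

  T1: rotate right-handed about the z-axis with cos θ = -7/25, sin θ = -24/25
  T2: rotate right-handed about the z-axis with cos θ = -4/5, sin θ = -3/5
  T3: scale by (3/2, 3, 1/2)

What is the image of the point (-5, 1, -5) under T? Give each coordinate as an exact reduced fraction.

T(p) = (309/250, -1887/125, -5/2)

T1 rotate right-handed about the z-axis with cos θ = -7/25, sin θ = -24/25: (-5, 1, -5) → (59/25, 113/25, -5)
T2 rotate right-handed about the z-axis with cos θ = -4/5, sin θ = -3/5: (59/25, 113/25, -5) → (103/125, -629/125, -5)
T3 scale by (3/2, 3, 1/2): (103/125, -629/125, -5) → (309/250, -1887/125, -5/2)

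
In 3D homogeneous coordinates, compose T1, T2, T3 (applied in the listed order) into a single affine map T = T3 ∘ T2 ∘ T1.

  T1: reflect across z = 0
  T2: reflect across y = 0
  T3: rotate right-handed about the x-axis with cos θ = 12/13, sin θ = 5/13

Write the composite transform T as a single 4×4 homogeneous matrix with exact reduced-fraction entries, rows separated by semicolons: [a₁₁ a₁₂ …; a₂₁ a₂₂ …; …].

T = [1 0 0 0; 0 -12/13 5/13 0; 0 -5/13 -12/13 0; 0 0 0 1]

T1 = [1 0 0 0; 0 1 0 0; 0 0 -1 0; 0 0 0 1]
T2·T1 = [1 0 0 0; 0 -1 0 0; 0 0 -1 0; 0 0 0 1]
T3·…·T1 = [1 0 0 0; 0 -12/13 5/13 0; 0 -5/13 -12/13 0; 0 0 0 1]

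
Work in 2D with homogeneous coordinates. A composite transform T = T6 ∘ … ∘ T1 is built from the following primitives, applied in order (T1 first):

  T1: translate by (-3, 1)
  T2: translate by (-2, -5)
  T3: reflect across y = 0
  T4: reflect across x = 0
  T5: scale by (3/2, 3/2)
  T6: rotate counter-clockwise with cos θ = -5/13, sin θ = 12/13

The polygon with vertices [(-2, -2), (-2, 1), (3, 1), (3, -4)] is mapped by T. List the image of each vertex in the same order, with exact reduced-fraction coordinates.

T1 translate by (-3, 1): (-2, -2) → (-5, -1); (-2, 1) → (-5, 2); (3, 1) → (0, 2); (3, -4) → (0, -3)
T2 translate by (-2, -5): (-5, -1) → (-7, -6); (-5, 2) → (-7, -3); (0, 2) → (-2, -3); (0, -3) → (-2, -8)
T3 reflect across y = 0: (-7, -6) → (-7, 6); (-7, -3) → (-7, 3); (-2, -3) → (-2, 3); (-2, -8) → (-2, 8)
T4 reflect across x = 0: (-7, 6) → (7, 6); (-7, 3) → (7, 3); (-2, 3) → (2, 3); (-2, 8) → (2, 8)
T5 scale by (3/2, 3/2): (7, 6) → (21/2, 9); (7, 3) → (21/2, 9/2); (2, 3) → (3, 9/2); (2, 8) → (3, 12)
T6 rotate counter-clockwise with cos θ = -5/13, sin θ = 12/13: (21/2, 9) → (-321/26, 81/13); (21/2, 9/2) → (-213/26, 207/26); (3, 9/2) → (-69/13, 27/26); (3, 12) → (-159/13, -24/13)

image vertices: (-321/26, 81/13), (-213/26, 207/26), (-69/13, 27/26), (-159/13, -24/13)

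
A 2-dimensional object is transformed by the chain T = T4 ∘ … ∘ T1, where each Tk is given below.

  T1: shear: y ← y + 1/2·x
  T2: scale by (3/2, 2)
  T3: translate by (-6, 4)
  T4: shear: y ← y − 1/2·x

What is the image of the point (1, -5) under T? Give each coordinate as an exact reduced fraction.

T1 shear: y ← y + 1/2·x: (1, -5) → (1, -9/2)
T2 scale by (3/2, 2): (1, -9/2) → (3/2, -9)
T3 translate by (-6, 4): (3/2, -9) → (-9/2, -5)
T4 shear: y ← y − 1/2·x: (-9/2, -5) → (-9/2, -11/4)

T(p) = (-9/2, -11/4)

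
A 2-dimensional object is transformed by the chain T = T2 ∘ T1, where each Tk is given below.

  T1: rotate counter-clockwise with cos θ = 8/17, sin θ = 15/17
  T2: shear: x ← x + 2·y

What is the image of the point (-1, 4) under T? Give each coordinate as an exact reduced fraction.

T(p) = (-2, 1)

T1 rotate counter-clockwise with cos θ = 8/17, sin θ = 15/17: (-1, 4) → (-4, 1)
T2 shear: x ← x + 2·y: (-4, 1) → (-2, 1)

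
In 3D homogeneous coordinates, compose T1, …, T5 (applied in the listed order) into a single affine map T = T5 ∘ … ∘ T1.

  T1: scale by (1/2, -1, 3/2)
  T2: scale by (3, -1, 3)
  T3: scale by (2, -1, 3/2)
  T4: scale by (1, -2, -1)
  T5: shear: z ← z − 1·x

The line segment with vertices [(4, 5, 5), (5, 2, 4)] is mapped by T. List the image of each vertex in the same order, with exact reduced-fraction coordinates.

T1 scale by (1/2, -1, 3/2): (4, 5, 5) → (2, -5, 15/2); (5, 2, 4) → (5/2, -2, 6)
T2 scale by (3, -1, 3): (2, -5, 15/2) → (6, 5, 45/2); (5/2, -2, 6) → (15/2, 2, 18)
T3 scale by (2, -1, 3/2): (6, 5, 45/2) → (12, -5, 135/4); (15/2, 2, 18) → (15, -2, 27)
T4 scale by (1, -2, -1): (12, -5, 135/4) → (12, 10, -135/4); (15, -2, 27) → (15, 4, -27)
T5 shear: z ← z − 1·x: (12, 10, -135/4) → (12, 10, -183/4); (15, 4, -27) → (15, 4, -42)

image vertices: (12, 10, -183/4), (15, 4, -42)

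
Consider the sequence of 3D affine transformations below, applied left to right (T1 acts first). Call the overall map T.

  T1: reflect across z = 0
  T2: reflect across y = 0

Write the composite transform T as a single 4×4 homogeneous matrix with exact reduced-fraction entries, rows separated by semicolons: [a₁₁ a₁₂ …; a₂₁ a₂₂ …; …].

T = [1 0 0 0; 0 -1 0 0; 0 0 -1 0; 0 0 0 1]

T1 = [1 0 0 0; 0 1 0 0; 0 0 -1 0; 0 0 0 1]
T2·T1 = [1 0 0 0; 0 -1 0 0; 0 0 -1 0; 0 0 0 1]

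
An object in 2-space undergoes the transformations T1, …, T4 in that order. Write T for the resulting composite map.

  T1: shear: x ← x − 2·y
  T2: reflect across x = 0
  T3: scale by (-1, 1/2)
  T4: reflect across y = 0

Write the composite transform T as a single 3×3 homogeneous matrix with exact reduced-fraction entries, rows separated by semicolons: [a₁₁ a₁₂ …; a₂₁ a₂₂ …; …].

T = [1 -2 0; 0 -1/2 0; 0 0 1]

T1 = [1 -2 0; 0 1 0; 0 0 1]
T2·T1 = [-1 2 0; 0 1 0; 0 0 1]
T3·…·T1 = [1 -2 0; 0 1/2 0; 0 0 1]
T4·…·T1 = [1 -2 0; 0 -1/2 0; 0 0 1]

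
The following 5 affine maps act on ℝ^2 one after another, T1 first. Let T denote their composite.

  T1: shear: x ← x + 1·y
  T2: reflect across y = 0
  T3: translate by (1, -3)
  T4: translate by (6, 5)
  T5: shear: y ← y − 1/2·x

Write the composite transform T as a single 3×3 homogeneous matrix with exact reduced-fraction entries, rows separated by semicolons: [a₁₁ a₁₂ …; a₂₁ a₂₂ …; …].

T1 = [1 1 0; 0 1 0; 0 0 1]
T2·T1 = [1 1 0; 0 -1 0; 0 0 1]
T3·…·T1 = [1 1 1; 0 -1 -3; 0 0 1]
T4·…·T1 = [1 1 7; 0 -1 2; 0 0 1]
T5·…·T1 = [1 1 7; -1/2 -3/2 -3/2; 0 0 1]

T = [1 1 7; -1/2 -3/2 -3/2; 0 0 1]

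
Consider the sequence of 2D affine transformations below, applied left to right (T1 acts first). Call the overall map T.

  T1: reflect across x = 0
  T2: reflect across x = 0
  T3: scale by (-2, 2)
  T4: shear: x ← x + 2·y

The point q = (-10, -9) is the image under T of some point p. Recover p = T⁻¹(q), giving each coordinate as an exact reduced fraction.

p = (-4, -9/2)

T1 = [-1 0 0; 0 1 0; 0 0 1]
T2·T1 = [1 0 0; 0 1 0; 0 0 1]
T3·…·T1 = [-2 0 0; 0 2 0; 0 0 1]
T4·…·T1 = [-2 4 0; 0 2 0; 0 0 1]
det M = -4; M⁻¹ = [-1/2 1 0; 0 1/2 0; 0 0 1]
M⁻¹ · (-10, -9)ᵀ = (-4, -9/2)ᵀ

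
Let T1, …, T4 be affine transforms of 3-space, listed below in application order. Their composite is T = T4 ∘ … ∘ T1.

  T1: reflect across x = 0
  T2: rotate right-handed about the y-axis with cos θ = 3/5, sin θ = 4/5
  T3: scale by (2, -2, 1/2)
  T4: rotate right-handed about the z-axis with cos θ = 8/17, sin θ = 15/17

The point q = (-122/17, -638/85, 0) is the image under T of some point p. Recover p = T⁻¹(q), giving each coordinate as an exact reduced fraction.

p = (3, -7/5, -4)

T1 = [-1 0 0 0; 0 1 0 0; 0 0 1 0; 0 0 0 1]
T2·T1 = [-3/5 0 4/5 0; 0 1 0 0; 4/5 0 3/5 0; 0 0 0 1]
T3·…·T1 = [-6/5 0 8/5 0; 0 -2 0 0; 2/5 0 3/10 0; 0 0 0 1]
T4·…·T1 = [-48/85 30/17 64/85 0; -18/17 -16/17 24/17 0; 2/5 0 3/10 0; 0 0 0 1]
det M = 2; M⁻¹ = [-12/85 -9/34 8/5 0; 15/34 -4/17 0 0; 16/85 6/17 6/5 0; 0 0 0 1]
M⁻¹ · (-122/17, -638/85, 0)ᵀ = (3, -7/5, -4)ᵀ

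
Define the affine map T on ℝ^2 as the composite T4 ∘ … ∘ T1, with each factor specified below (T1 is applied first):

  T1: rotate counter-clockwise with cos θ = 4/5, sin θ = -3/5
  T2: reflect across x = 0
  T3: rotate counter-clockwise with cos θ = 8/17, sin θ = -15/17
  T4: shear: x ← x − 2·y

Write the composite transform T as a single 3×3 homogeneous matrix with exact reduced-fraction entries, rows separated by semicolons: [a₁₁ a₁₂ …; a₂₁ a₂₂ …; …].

T1 = [4/5 3/5 0; -3/5 4/5 0; 0 0 1]
T2·T1 = [-4/5 -3/5 0; -3/5 4/5 0; 0 0 1]
T3·…·T1 = [-77/85 36/85 0; 36/85 77/85 0; 0 0 1]
T4·…·T1 = [-149/85 -118/85 0; 36/85 77/85 0; 0 0 1]

T = [-149/85 -118/85 0; 36/85 77/85 0; 0 0 1]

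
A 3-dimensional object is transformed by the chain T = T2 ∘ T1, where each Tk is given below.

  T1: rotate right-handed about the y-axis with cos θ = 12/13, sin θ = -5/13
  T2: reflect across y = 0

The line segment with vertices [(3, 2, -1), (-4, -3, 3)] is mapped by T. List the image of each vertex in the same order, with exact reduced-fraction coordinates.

T1 rotate right-handed about the y-axis with cos θ = 12/13, sin θ = -5/13: (3, 2, -1) → (41/13, 2, 3/13); (-4, -3, 3) → (-63/13, -3, 16/13)
T2 reflect across y = 0: (41/13, 2, 3/13) → (41/13, -2, 3/13); (-63/13, -3, 16/13) → (-63/13, 3, 16/13)

image vertices: (41/13, -2, 3/13), (-63/13, 3, 16/13)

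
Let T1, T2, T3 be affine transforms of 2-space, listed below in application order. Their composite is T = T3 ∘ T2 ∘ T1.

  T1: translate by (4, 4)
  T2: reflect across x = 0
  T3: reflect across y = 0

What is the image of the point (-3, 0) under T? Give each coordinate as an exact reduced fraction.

T1 translate by (4, 4): (-3, 0) → (1, 4)
T2 reflect across x = 0: (1, 4) → (-1, 4)
T3 reflect across y = 0: (-1, 4) → (-1, -4)

T(p) = (-1, -4)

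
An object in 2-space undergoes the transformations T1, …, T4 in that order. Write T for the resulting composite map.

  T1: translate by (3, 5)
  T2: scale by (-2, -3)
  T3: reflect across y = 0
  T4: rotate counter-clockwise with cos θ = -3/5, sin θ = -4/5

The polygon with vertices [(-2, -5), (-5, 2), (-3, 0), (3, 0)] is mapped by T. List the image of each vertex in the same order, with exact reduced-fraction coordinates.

image vertices: (6/5, 8/5), (72/5, -79/5), (12, -9), (96/5, 3/5)

T1 translate by (3, 5): (-2, -5) → (1, 0); (-5, 2) → (-2, 7); (-3, 0) → (0, 5); (3, 0) → (6, 5)
T2 scale by (-2, -3): (1, 0) → (-2, 0); (-2, 7) → (4, -21); (0, 5) → (0, -15); (6, 5) → (-12, -15)
T3 reflect across y = 0: (-2, 0) → (-2, 0); (4, -21) → (4, 21); (0, -15) → (0, 15); (-12, -15) → (-12, 15)
T4 rotate counter-clockwise with cos θ = -3/5, sin θ = -4/5: (-2, 0) → (6/5, 8/5); (4, 21) → (72/5, -79/5); (0, 15) → (12, -9); (-12, 15) → (96/5, 3/5)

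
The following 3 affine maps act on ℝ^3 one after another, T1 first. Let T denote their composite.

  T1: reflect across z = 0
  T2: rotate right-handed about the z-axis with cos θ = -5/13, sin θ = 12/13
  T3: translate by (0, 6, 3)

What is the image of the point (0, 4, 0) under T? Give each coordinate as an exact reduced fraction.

T1 reflect across z = 0: (0, 4, 0) → (0, 4, 0)
T2 rotate right-handed about the z-axis with cos θ = -5/13, sin θ = 12/13: (0, 4, 0) → (-48/13, -20/13, 0)
T3 translate by (0, 6, 3): (-48/13, -20/13, 0) → (-48/13, 58/13, 3)

T(p) = (-48/13, 58/13, 3)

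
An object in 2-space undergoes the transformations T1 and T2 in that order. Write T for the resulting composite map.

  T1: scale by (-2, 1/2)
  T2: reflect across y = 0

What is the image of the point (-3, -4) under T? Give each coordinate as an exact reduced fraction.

T1 scale by (-2, 1/2): (-3, -4) → (6, -2)
T2 reflect across y = 0: (6, -2) → (6, 2)

T(p) = (6, 2)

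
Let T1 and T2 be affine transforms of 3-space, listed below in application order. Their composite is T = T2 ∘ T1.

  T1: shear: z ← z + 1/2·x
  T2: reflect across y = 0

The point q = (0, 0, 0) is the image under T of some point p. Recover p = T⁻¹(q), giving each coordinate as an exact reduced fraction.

p = (0, 0, 0)

T1 = [1 0 0 0; 0 1 0 0; 1/2 0 1 0; 0 0 0 1]
T2·T1 = [1 0 0 0; 0 -1 0 0; 1/2 0 1 0; 0 0 0 1]
det M = -1; M⁻¹ = [1 0 0 0; 0 -1 0 0; -1/2 0 1 0; 0 0 0 1]
M⁻¹ · (0, 0, 0)ᵀ = (0, 0, 0)ᵀ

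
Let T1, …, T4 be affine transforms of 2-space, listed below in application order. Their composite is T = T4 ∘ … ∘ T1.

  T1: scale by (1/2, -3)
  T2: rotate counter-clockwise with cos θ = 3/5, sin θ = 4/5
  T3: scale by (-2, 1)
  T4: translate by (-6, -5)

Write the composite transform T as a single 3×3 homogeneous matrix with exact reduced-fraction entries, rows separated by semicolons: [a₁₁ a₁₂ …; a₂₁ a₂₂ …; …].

T1 = [1/2 0 0; 0 -3 0; 0 0 1]
T2·T1 = [3/10 12/5 0; 2/5 -9/5 0; 0 0 1]
T3·…·T1 = [-3/5 -24/5 0; 2/5 -9/5 0; 0 0 1]
T4·…·T1 = [-3/5 -24/5 -6; 2/5 -9/5 -5; 0 0 1]

T = [-3/5 -24/5 -6; 2/5 -9/5 -5; 0 0 1]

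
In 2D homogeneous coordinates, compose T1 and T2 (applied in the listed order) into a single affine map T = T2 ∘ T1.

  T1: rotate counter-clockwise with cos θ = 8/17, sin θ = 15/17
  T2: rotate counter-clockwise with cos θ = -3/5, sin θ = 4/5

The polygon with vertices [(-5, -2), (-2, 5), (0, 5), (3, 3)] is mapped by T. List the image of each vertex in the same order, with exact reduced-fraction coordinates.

T1 rotate counter-clockwise with cos θ = 8/17, sin θ = 15/17: (-5, -2) → (-10/17, -91/17); (-2, 5) → (-91/17, 10/17); (0, 5) → (-75/17, 40/17); (3, 3) → (-21/17, 69/17)
T2 rotate counter-clockwise with cos θ = -3/5, sin θ = 4/5: (-10/17, -91/17) → (394/85, 233/85); (-91/17, 10/17) → (233/85, -394/85); (-75/17, 40/17) → (13/17, -84/17); (-21/17, 69/17) → (-213/85, -291/85)

image vertices: (394/85, 233/85), (233/85, -394/85), (13/17, -84/17), (-213/85, -291/85)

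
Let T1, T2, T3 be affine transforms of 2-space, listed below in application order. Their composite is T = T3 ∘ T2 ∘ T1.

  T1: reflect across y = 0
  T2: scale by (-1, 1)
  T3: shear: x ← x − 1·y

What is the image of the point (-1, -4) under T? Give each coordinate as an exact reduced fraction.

T1 reflect across y = 0: (-1, -4) → (-1, 4)
T2 scale by (-1, 1): (-1, 4) → (1, 4)
T3 shear: x ← x − 1·y: (1, 4) → (-3, 4)

T(p) = (-3, 4)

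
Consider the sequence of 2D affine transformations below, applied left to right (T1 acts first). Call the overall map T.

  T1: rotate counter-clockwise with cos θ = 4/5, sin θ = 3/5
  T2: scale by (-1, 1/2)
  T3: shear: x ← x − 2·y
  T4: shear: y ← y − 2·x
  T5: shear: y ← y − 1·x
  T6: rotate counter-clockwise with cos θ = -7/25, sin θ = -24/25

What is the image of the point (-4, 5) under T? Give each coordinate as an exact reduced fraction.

T(p) = (-1721/125, -97/125)

T1 rotate counter-clockwise with cos θ = 4/5, sin θ = 3/5: (-4, 5) → (-31/5, 8/5)
T2 scale by (-1, 1/2): (-31/5, 8/5) → (31/5, 4/5)
T3 shear: x ← x − 2·y: (31/5, 4/5) → (23/5, 4/5)
T4 shear: y ← y − 2·x: (23/5, 4/5) → (23/5, -42/5)
T5 shear: y ← y − 1·x: (23/5, -42/5) → (23/5, -13)
T6 rotate counter-clockwise with cos θ = -7/25, sin θ = -24/25: (23/5, -13) → (-1721/125, -97/125)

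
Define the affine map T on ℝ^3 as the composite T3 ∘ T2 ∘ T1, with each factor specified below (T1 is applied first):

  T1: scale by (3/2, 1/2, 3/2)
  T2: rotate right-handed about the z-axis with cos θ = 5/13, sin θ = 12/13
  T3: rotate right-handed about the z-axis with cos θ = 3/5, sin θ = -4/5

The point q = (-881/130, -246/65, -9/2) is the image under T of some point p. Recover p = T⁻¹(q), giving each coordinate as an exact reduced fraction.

T1 = [3/2 0 0 0; 0 1/2 0 0; 0 0 3/2 0; 0 0 0 1]
T2·T1 = [15/26 -6/13 0 0; 18/13 5/26 0 0; 0 0 3/2 0; 0 0 0 1]
T3·…·T1 = [189/130 -8/65 0 0; 24/65 63/130 0 0; 0 0 3/2 0; 0 0 0 1]
det M = 9/8; M⁻¹ = [42/65 32/195 0 0; -32/65 126/65 0 0; 0 0 2/3 0; 0 0 0 1]
M⁻¹ · (-881/130, -246/65, -9/2)ᵀ = (-5, -4, -3)ᵀ

p = (-5, -4, -3)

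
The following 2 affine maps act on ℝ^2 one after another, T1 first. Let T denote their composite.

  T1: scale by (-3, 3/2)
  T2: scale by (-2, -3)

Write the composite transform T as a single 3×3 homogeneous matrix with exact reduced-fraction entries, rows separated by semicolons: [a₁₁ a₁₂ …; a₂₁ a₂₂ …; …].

T1 = [-3 0 0; 0 3/2 0; 0 0 1]
T2·T1 = [6 0 0; 0 -9/2 0; 0 0 1]

T = [6 0 0; 0 -9/2 0; 0 0 1]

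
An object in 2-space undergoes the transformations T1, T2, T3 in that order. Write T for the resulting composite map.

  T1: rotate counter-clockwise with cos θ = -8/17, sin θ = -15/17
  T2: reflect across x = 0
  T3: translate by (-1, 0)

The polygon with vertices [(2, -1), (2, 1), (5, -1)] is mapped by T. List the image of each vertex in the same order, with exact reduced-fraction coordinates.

image vertices: (14/17, -22/17), (-16/17, -38/17), (38/17, -67/17)

T1 rotate counter-clockwise with cos θ = -8/17, sin θ = -15/17: (2, -1) → (-31/17, -22/17); (2, 1) → (-1/17, -38/17); (5, -1) → (-55/17, -67/17)
T2 reflect across x = 0: (-31/17, -22/17) → (31/17, -22/17); (-1/17, -38/17) → (1/17, -38/17); (-55/17, -67/17) → (55/17, -67/17)
T3 translate by (-1, 0): (31/17, -22/17) → (14/17, -22/17); (1/17, -38/17) → (-16/17, -38/17); (55/17, -67/17) → (38/17, -67/17)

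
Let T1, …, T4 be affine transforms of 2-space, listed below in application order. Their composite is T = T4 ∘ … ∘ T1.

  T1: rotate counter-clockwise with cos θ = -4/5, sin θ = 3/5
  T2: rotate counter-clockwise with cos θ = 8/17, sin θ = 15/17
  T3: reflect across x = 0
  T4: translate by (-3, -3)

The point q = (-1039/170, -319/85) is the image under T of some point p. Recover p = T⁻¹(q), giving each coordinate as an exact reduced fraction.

p = (-5/2, 2)

T1 = [-4/5 -3/5 0; 3/5 -4/5 0; 0 0 1]
T2·T1 = [-77/85 36/85 0; -36/85 -77/85 0; 0 0 1]
T3·…·T1 = [77/85 -36/85 0; -36/85 -77/85 0; 0 0 1]
T4·…·T1 = [77/85 -36/85 -3; -36/85 -77/85 -3; 0 0 1]
det M = -1; M⁻¹ = [77/85 -36/85 123/85; -36/85 -77/85 -339/85; 0 0 1]
M⁻¹ · (-1039/170, -319/85)ᵀ = (-5/2, 2)ᵀ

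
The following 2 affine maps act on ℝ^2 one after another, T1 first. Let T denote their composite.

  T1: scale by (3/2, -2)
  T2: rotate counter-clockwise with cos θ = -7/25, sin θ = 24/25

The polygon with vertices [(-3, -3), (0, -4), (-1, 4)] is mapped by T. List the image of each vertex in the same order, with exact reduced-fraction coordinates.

image vertices: (-9/2, -6), (-192/25, -56/25), (81/10, 4/5)

T1 scale by (3/2, -2): (-3, -3) → (-9/2, 6); (0, -4) → (0, 8); (-1, 4) → (-3/2, -8)
T2 rotate counter-clockwise with cos θ = -7/25, sin θ = 24/25: (-9/2, 6) → (-9/2, -6); (0, 8) → (-192/25, -56/25); (-3/2, -8) → (81/10, 4/5)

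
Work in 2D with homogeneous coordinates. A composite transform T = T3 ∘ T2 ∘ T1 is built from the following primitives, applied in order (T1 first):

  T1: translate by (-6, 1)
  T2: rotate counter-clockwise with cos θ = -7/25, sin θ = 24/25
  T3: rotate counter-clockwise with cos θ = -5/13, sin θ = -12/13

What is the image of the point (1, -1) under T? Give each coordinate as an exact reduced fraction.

T1 translate by (-6, 1): (1, -1) → (-5, 0)
T2 rotate counter-clockwise with cos θ = -7/25, sin θ = 24/25: (-5, 0) → (7/5, -24/5)
T3 rotate counter-clockwise with cos θ = -5/13, sin θ = -12/13: (7/5, -24/5) → (-323/65, 36/65)

T(p) = (-323/65, 36/65)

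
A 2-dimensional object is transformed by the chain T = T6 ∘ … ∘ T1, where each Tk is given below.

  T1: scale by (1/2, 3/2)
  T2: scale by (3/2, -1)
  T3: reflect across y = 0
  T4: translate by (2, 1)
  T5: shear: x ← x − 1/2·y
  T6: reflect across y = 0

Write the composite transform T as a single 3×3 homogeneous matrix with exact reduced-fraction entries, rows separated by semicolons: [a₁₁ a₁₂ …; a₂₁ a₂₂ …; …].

T = [3/4 -3/4 3/2; 0 -3/2 -1; 0 0 1]

T1 = [1/2 0 0; 0 3/2 0; 0 0 1]
T2·T1 = [3/4 0 0; 0 -3/2 0; 0 0 1]
T3·…·T1 = [3/4 0 0; 0 3/2 0; 0 0 1]
T4·…·T1 = [3/4 0 2; 0 3/2 1; 0 0 1]
T5·…·T1 = [3/4 -3/4 3/2; 0 3/2 1; 0 0 1]
T6·…·T1 = [3/4 -3/4 3/2; 0 -3/2 -1; 0 0 1]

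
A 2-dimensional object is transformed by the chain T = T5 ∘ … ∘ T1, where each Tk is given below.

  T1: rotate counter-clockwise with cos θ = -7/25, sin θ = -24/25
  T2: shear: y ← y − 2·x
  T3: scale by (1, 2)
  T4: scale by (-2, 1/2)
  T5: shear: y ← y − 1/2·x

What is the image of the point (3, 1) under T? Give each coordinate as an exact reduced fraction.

T(p) = (-6/25, -82/25)

T1 rotate counter-clockwise with cos θ = -7/25, sin θ = -24/25: (3, 1) → (3/25, -79/25)
T2 shear: y ← y − 2·x: (3/25, -79/25) → (3/25, -17/5)
T3 scale by (1, 2): (3/25, -17/5) → (3/25, -34/5)
T4 scale by (-2, 1/2): (3/25, -34/5) → (-6/25, -17/5)
T5 shear: y ← y − 1/2·x: (-6/25, -17/5) → (-6/25, -82/25)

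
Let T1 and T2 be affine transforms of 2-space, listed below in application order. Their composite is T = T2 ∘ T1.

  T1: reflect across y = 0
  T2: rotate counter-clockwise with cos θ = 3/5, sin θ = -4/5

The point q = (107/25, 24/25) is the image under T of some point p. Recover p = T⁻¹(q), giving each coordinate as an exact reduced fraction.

p = (9/5, -4)

T1 = [1 0 0; 0 -1 0; 0 0 1]
T2·T1 = [3/5 -4/5 0; -4/5 -3/5 0; 0 0 1]
det M = -1; M⁻¹ = [3/5 -4/5 0; -4/5 -3/5 0; 0 0 1]
M⁻¹ · (107/25, 24/25)ᵀ = (9/5, -4)ᵀ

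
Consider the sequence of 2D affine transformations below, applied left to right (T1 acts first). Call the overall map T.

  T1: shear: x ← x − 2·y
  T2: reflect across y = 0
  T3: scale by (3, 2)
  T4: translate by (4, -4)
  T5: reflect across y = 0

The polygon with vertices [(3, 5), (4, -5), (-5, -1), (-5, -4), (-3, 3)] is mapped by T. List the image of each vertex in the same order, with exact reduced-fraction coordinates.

image vertices: (-17, 14), (46, -6), (-5, 2), (13, -4), (-23, 10)

T1 shear: x ← x − 2·y: (3, 5) → (-7, 5); (4, -5) → (14, -5); (-5, -1) → (-3, -1); (-5, -4) → (3, -4); (-3, 3) → (-9, 3)
T2 reflect across y = 0: (-7, 5) → (-7, -5); (14, -5) → (14, 5); (-3, -1) → (-3, 1); (3, -4) → (3, 4); (-9, 3) → (-9, -3)
T3 scale by (3, 2): (-7, -5) → (-21, -10); (14, 5) → (42, 10); (-3, 1) → (-9, 2); (3, 4) → (9, 8); (-9, -3) → (-27, -6)
T4 translate by (4, -4): (-21, -10) → (-17, -14); (42, 10) → (46, 6); (-9, 2) → (-5, -2); (9, 8) → (13, 4); (-27, -6) → (-23, -10)
T5 reflect across y = 0: (-17, -14) → (-17, 14); (46, 6) → (46, -6); (-5, -2) → (-5, 2); (13, 4) → (13, -4); (-23, -10) → (-23, 10)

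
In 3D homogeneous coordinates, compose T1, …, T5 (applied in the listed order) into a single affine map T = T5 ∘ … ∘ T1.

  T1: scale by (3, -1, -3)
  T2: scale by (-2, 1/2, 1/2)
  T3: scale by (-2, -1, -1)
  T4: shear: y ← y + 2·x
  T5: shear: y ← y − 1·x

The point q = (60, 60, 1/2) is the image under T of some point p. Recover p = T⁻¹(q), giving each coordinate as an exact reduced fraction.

p = (5, 0, 1/3)

T1 = [3 0 0 0; 0 -1 0 0; 0 0 -3 0; 0 0 0 1]
T2·T1 = [-6 0 0 0; 0 -1/2 0 0; 0 0 -3/2 0; 0 0 0 1]
T3·…·T1 = [12 0 0 0; 0 1/2 0 0; 0 0 3/2 0; 0 0 0 1]
T4·…·T1 = [12 0 0 0; 24 1/2 0 0; 0 0 3/2 0; 0 0 0 1]
T5·…·T1 = [12 0 0 0; 12 1/2 0 0; 0 0 3/2 0; 0 0 0 1]
det M = 9; M⁻¹ = [1/12 0 0 0; -2 2 0 0; 0 0 2/3 0; 0 0 0 1]
M⁻¹ · (60, 60, 1/2)ᵀ = (5, 0, 1/3)ᵀ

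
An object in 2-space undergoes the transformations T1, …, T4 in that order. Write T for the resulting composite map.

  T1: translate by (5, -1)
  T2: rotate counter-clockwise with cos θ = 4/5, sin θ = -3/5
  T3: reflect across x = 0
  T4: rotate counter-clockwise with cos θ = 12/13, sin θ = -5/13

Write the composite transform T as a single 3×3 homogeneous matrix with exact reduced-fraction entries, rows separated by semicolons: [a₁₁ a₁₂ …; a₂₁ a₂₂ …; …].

T = [-63/65 -16/65 -23/5; -16/65 63/65 -11/5; 0 0 1]

T1 = [1 0 5; 0 1 -1; 0 0 1]
T2·T1 = [4/5 3/5 17/5; -3/5 4/5 -19/5; 0 0 1]
T3·…·T1 = [-4/5 -3/5 -17/5; -3/5 4/5 -19/5; 0 0 1]
T4·…·T1 = [-63/65 -16/65 -23/5; -16/65 63/65 -11/5; 0 0 1]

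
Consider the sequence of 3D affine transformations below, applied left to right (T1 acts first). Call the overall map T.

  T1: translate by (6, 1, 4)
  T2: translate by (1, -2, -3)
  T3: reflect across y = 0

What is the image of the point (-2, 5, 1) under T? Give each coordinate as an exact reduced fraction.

T1 translate by (6, 1, 4): (-2, 5, 1) → (4, 6, 5)
T2 translate by (1, -2, -3): (4, 6, 5) → (5, 4, 2)
T3 reflect across y = 0: (5, 4, 2) → (5, -4, 2)

T(p) = (5, -4, 2)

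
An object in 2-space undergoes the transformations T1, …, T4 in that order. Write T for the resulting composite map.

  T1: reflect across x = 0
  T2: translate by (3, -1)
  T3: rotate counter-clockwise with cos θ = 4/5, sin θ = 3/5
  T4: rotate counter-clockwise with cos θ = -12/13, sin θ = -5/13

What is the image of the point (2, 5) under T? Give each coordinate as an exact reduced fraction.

T(p) = (191/65, -188/65)

T1 reflect across x = 0: (2, 5) → (-2, 5)
T2 translate by (3, -1): (-2, 5) → (1, 4)
T3 rotate counter-clockwise with cos θ = 4/5, sin θ = 3/5: (1, 4) → (-8/5, 19/5)
T4 rotate counter-clockwise with cos θ = -12/13, sin θ = -5/13: (-8/5, 19/5) → (191/65, -188/65)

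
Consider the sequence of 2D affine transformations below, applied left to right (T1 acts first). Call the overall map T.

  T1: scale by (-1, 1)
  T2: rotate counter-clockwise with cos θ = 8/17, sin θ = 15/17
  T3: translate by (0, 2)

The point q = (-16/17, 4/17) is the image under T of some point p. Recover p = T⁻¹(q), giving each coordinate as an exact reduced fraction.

T1 = [-1 0 0; 0 1 0; 0 0 1]
T2·T1 = [-8/17 -15/17 0; -15/17 8/17 0; 0 0 1]
T3·…·T1 = [-8/17 -15/17 0; -15/17 8/17 2; 0 0 1]
det M = -1; M⁻¹ = [-8/17 -15/17 30/17; -15/17 8/17 -16/17; 0 0 1]
M⁻¹ · (-16/17, 4/17)ᵀ = (2, 0)ᵀ

p = (2, 0)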